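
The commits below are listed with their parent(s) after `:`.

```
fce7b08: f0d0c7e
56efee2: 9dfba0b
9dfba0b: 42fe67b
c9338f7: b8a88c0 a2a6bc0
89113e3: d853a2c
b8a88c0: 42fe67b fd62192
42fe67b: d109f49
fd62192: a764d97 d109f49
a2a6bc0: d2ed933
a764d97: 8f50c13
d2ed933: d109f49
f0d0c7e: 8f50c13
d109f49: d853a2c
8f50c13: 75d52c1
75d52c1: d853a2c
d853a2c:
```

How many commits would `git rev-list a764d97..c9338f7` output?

7

Reachable from c9338f7: {42fe67b, 75d52c1, 8f50c13, a2a6bc0, a764d97, b8a88c0, c9338f7, d109f49, d2ed933, d853a2c, fd62192}.
Reachable from a764d97: {75d52c1, 8f50c13, a764d97, d853a2c}.
In c9338f7's history but not a764d97's: {42fe67b, a2a6bc0, b8a88c0, c9338f7, d109f49, d2ed933, fd62192} — 7 commits.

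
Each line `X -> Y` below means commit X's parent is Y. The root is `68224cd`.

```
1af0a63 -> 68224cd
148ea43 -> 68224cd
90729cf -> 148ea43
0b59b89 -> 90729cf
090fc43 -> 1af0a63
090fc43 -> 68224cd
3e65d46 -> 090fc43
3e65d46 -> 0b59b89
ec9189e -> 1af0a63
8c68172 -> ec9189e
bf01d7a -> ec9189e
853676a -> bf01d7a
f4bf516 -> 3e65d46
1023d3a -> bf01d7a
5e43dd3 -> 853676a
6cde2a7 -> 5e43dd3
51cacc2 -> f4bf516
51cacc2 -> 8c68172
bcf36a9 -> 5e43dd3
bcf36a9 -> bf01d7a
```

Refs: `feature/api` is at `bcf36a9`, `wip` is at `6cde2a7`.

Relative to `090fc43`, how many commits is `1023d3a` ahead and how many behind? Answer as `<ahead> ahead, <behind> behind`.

Reachable from 1023d3a: {1023d3a, 1af0a63, 68224cd, bf01d7a, ec9189e}.
Reachable from 090fc43: {090fc43, 1af0a63, 68224cd}.
Only in 1023d3a's history (ahead): {1023d3a, bf01d7a, ec9189e} — 3.
Only in 090fc43's history (behind): {090fc43} — 1.

3 ahead, 1 behind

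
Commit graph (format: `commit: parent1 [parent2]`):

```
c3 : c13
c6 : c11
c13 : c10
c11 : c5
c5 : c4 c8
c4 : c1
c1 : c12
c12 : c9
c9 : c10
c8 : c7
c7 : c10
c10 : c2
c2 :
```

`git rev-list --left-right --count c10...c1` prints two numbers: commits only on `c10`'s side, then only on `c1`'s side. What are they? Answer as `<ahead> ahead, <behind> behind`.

0 ahead, 3 behind

Reachable from c10: {c10, c2}.
Reachable from c1: {c1, c10, c12, c2, c9}.
Only in c10's history (ahead): {} — 0.
Only in c1's history (behind): {c1, c12, c9} — 3.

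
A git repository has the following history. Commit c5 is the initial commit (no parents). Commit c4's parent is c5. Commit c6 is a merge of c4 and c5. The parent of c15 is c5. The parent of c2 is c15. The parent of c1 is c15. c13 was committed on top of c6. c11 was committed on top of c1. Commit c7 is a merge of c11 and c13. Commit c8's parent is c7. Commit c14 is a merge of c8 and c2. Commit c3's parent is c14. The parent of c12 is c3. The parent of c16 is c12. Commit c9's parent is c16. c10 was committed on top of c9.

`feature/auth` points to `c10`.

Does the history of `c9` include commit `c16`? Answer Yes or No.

Yes

Ancestors of c9 (commits reachable by following parents): {c1, c11, c12, c13, c14, c15, c16, c2, c3, c4, c5, c6, c7, c8, c9}.
c16 is in that set, so it is an ancestor of c9.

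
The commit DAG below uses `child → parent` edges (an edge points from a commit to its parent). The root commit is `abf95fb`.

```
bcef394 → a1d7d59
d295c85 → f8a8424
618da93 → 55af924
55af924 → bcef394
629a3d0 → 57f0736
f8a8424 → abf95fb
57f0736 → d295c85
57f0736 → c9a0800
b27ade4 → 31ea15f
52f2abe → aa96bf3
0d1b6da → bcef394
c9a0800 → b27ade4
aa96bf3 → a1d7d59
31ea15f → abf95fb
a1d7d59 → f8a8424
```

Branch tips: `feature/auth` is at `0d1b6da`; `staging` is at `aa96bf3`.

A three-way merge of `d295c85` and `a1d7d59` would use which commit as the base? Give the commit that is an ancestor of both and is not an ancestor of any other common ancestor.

Ancestors of d295c85: {abf95fb, d295c85, f8a8424}.
Ancestors of a1d7d59: {a1d7d59, abf95fb, f8a8424}.
Common ancestors: {abf95fb, f8a8424}.
Among these, f8a8424 is not an ancestor of any other common ancestor — it is the merge base.

f8a8424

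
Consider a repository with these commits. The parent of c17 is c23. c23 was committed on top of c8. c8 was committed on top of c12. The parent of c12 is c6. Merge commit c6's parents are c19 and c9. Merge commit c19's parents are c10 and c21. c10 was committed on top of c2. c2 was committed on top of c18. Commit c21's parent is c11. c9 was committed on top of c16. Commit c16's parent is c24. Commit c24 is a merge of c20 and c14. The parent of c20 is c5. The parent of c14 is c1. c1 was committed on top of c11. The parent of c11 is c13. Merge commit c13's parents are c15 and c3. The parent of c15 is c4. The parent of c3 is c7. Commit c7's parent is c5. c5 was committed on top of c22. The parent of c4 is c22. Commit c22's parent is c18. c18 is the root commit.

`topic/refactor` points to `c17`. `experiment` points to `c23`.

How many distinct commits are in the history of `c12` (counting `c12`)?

Walking parent pointers from c12: reachable set = {c1, c10, c11, c12, c13, c14, c15, c16, c18, c19, c2, c20, c21, c22, c24, c3, c4, c5, c6, c7, c9}.
That is 21 commits.

21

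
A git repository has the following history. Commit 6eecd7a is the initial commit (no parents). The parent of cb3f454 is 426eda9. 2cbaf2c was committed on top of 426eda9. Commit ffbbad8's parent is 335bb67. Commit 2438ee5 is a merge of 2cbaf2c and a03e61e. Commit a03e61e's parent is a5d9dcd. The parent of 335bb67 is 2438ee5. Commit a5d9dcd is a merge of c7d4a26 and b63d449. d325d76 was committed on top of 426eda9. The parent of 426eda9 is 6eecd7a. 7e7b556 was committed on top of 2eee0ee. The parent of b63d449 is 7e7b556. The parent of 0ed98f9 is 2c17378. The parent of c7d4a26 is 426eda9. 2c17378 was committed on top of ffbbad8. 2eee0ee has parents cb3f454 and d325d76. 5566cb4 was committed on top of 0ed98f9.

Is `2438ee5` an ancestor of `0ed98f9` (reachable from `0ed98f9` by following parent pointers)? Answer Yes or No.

Yes

Ancestors of 0ed98f9 (commits reachable by following parents): {0ed98f9, 2438ee5, 2c17378, 2cbaf2c, 2eee0ee, 335bb67, 426eda9, 6eecd7a, 7e7b556, a03e61e, a5d9dcd, b63d449, c7d4a26, cb3f454, d325d76, ffbbad8}.
2438ee5 is in that set, so it is an ancestor of 0ed98f9.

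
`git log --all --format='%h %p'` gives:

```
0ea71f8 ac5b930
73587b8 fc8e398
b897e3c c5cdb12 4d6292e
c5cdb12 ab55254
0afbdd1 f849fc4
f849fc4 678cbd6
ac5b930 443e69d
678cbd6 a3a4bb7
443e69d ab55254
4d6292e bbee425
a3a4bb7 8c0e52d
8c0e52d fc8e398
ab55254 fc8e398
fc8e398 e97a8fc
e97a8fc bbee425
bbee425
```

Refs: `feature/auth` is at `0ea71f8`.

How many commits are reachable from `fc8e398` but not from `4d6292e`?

Reachable from fc8e398: {bbee425, e97a8fc, fc8e398}.
Reachable from 4d6292e: {4d6292e, bbee425}.
In fc8e398's history but not 4d6292e's: {e97a8fc, fc8e398} — 2 commits.

2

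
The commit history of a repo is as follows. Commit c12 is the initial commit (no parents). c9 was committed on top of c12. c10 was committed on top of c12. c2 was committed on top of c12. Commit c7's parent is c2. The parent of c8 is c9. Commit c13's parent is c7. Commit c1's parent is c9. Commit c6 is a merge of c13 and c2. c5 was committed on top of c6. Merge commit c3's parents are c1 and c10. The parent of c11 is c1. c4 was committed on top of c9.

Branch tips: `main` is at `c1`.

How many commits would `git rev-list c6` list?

Walking parent pointers from c6: reachable set = {c12, c13, c2, c6, c7}.
That is 5 commits.

5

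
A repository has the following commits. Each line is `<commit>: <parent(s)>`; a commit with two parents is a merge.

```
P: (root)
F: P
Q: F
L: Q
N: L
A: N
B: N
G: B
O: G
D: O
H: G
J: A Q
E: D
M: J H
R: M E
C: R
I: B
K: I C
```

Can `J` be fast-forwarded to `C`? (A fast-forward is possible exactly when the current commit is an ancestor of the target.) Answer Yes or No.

Yes

A fast-forward from J to C is possible iff J is an ancestor of C.
Ancestors of C: {A, B, C, D, E, F, G, H, J, L, M, N, O, P, Q, R}.
J is among them, so fast-forward is possible.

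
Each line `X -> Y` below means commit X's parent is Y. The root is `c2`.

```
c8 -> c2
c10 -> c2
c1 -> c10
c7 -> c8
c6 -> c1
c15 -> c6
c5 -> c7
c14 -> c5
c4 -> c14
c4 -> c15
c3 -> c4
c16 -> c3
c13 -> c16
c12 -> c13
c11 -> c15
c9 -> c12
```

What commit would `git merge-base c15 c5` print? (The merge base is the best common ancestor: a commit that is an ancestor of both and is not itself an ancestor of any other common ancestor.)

c2

Ancestors of c15: {c1, c10, c15, c2, c6}.
Ancestors of c5: {c2, c5, c7, c8}.
Common ancestors: {c2}.
The only common ancestor is c2, so it is the merge base.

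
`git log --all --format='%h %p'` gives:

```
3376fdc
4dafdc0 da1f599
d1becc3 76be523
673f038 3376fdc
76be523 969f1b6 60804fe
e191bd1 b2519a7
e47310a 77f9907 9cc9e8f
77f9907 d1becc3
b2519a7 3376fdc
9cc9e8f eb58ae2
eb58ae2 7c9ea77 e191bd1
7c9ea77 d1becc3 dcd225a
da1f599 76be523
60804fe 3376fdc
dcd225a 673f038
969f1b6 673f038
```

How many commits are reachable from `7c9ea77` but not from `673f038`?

Reachable from 7c9ea77: {3376fdc, 60804fe, 673f038, 76be523, 7c9ea77, 969f1b6, d1becc3, dcd225a}.
Reachable from 673f038: {3376fdc, 673f038}.
In 7c9ea77's history but not 673f038's: {60804fe, 76be523, 7c9ea77, 969f1b6, d1becc3, dcd225a} — 6 commits.

6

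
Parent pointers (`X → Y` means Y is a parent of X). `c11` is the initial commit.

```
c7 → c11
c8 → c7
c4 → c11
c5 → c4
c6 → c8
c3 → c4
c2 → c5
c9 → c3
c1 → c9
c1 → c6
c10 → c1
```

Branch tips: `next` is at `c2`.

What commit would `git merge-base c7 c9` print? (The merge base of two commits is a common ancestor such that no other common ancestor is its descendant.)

Ancestors of c7: {c11, c7}.
Ancestors of c9: {c11, c3, c4, c9}.
Common ancestors: {c11}.
The only common ancestor is c11, so it is the merge base.

c11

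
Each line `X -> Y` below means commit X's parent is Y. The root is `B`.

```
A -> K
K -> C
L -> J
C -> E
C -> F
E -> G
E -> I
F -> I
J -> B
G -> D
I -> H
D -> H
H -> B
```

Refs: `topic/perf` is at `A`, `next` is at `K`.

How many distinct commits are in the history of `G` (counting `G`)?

Walking parent pointers from G: reachable set = {B, D, G, H}.
That is 4 commits.

4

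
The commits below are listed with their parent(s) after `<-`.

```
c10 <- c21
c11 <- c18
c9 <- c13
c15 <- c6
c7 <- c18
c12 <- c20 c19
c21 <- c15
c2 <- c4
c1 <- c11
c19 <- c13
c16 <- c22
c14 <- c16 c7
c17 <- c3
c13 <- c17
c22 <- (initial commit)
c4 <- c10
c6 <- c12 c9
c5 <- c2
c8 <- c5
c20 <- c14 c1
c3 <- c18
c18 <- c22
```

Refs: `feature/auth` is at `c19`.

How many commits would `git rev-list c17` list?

Walking parent pointers from c17: reachable set = {c17, c18, c22, c3}.
That is 4 commits.

4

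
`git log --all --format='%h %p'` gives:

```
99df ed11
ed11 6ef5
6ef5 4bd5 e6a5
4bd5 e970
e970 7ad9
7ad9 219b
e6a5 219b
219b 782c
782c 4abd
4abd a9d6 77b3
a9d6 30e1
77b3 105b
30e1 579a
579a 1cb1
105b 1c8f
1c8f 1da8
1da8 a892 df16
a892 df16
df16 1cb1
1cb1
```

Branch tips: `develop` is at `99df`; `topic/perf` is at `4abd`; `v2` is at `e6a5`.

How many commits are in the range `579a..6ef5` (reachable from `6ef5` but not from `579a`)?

16

Reachable from 6ef5: {105b, 1c8f, 1cb1, 1da8, 219b, 30e1, 4abd, 4bd5, 579a, 6ef5, 77b3, 782c, 7ad9, a892, a9d6, df16, e6a5, e970}.
Reachable from 579a: {1cb1, 579a}.
In 6ef5's history but not 579a's: {105b, 1c8f, 1da8, 219b, 30e1, 4abd, 4bd5, 6ef5, 77b3, 782c, 7ad9, a892, a9d6, df16, e6a5, e970} — 16 commits.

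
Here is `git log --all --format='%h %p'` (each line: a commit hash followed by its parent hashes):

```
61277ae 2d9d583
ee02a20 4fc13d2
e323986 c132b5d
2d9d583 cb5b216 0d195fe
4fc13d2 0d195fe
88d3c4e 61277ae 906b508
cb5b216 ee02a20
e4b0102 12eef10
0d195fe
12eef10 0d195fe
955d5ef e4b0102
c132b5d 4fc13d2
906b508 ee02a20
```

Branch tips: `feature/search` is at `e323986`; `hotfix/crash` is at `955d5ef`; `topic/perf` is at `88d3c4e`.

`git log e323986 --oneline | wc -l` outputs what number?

Walking parent pointers from e323986: reachable set = {0d195fe, 4fc13d2, c132b5d, e323986}.
That is 4 commits.

4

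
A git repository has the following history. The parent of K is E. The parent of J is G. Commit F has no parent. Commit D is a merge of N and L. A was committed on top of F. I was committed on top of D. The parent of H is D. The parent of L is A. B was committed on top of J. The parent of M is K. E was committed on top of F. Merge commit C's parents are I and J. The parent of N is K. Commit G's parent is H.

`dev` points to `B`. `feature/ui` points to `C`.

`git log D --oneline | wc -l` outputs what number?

Walking parent pointers from D: reachable set = {A, D, E, F, K, L, N}.
That is 7 commits.

7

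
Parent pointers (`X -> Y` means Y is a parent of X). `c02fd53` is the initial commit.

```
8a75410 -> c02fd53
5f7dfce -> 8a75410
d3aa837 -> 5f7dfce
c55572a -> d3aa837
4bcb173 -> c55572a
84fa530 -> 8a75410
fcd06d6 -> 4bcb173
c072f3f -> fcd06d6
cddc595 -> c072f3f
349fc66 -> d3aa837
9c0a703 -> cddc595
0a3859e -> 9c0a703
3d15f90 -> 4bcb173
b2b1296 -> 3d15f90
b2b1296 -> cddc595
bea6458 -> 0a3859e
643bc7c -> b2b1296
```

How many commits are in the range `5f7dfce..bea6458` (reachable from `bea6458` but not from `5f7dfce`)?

9

Reachable from bea6458: {0a3859e, 4bcb173, 5f7dfce, 8a75410, 9c0a703, bea6458, c02fd53, c072f3f, c55572a, cddc595, d3aa837, fcd06d6}.
Reachable from 5f7dfce: {5f7dfce, 8a75410, c02fd53}.
In bea6458's history but not 5f7dfce's: {0a3859e, 4bcb173, 9c0a703, bea6458, c072f3f, c55572a, cddc595, d3aa837, fcd06d6} — 9 commits.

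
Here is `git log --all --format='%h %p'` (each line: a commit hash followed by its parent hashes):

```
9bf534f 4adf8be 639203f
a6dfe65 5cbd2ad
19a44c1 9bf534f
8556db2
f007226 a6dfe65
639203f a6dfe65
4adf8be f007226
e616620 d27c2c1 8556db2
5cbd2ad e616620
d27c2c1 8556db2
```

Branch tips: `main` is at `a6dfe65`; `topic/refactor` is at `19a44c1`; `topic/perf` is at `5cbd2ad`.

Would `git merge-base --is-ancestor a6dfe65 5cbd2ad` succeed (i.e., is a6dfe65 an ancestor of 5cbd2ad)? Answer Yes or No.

No

Ancestors of 5cbd2ad: {5cbd2ad, 8556db2, d27c2c1, e616620}.
a6dfe65 is not in that set, so it is not an ancestor of 5cbd2ad.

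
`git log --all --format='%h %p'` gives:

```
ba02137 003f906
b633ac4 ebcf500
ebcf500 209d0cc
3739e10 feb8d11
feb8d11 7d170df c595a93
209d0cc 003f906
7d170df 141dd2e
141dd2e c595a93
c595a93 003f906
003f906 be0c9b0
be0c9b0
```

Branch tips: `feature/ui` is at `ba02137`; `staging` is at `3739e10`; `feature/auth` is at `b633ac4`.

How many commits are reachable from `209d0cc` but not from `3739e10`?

Reachable from 209d0cc: {003f906, 209d0cc, be0c9b0}.
Reachable from 3739e10: {003f906, 141dd2e, 3739e10, 7d170df, be0c9b0, c595a93, feb8d11}.
In 209d0cc's history but not 3739e10's: {209d0cc} — 1 commit.

1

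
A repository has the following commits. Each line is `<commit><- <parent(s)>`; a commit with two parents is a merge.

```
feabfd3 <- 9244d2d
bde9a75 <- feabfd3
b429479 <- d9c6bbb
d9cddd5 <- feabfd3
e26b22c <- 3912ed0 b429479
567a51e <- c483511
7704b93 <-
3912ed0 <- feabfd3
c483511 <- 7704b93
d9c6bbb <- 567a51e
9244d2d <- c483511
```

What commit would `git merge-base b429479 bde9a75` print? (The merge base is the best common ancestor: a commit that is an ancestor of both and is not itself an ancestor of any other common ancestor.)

Ancestors of b429479: {567a51e, 7704b93, b429479, c483511, d9c6bbb}.
Ancestors of bde9a75: {7704b93, 9244d2d, bde9a75, c483511, feabfd3}.
Common ancestors: {7704b93, c483511}.
Among these, c483511 is not an ancestor of any other common ancestor — it is the merge base.

c483511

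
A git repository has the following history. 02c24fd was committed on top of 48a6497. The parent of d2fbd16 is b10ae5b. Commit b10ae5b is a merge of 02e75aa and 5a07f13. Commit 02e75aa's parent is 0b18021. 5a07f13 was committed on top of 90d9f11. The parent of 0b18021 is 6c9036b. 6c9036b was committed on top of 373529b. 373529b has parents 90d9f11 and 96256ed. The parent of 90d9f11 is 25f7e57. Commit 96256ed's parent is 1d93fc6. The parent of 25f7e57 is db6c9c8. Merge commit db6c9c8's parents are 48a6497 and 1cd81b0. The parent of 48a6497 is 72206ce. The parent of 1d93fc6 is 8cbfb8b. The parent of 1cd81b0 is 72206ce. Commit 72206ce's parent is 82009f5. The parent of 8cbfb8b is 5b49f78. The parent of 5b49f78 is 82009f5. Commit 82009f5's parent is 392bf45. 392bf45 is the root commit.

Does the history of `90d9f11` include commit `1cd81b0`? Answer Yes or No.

Ancestors of 90d9f11 (commits reachable by following parents): {1cd81b0, 25f7e57, 392bf45, 48a6497, 72206ce, 82009f5, 90d9f11, db6c9c8}.
1cd81b0 is in that set, so it is an ancestor of 90d9f11.

Yes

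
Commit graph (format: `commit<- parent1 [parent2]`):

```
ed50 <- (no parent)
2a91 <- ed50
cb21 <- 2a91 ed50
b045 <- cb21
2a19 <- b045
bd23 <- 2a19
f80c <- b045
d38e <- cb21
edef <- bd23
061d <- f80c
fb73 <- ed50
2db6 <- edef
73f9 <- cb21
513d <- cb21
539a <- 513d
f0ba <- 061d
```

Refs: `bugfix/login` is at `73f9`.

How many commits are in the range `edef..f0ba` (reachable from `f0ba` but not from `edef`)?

Reachable from f0ba: {061d, 2a91, b045, cb21, ed50, f0ba, f80c}.
Reachable from edef: {2a19, 2a91, b045, bd23, cb21, ed50, edef}.
In f0ba's history but not edef's: {061d, f0ba, f80c} — 3 commits.

3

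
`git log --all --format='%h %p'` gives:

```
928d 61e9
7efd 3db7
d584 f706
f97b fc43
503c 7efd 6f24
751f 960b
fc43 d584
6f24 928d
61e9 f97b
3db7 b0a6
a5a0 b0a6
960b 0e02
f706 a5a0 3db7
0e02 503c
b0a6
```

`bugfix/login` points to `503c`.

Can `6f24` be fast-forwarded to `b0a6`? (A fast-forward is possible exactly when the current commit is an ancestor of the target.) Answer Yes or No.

A fast-forward from 6f24 to b0a6 is possible iff 6f24 is an ancestor of b0a6.
Ancestors of b0a6: {b0a6}.
6f24 is not among them, so fast-forward is not possible.

No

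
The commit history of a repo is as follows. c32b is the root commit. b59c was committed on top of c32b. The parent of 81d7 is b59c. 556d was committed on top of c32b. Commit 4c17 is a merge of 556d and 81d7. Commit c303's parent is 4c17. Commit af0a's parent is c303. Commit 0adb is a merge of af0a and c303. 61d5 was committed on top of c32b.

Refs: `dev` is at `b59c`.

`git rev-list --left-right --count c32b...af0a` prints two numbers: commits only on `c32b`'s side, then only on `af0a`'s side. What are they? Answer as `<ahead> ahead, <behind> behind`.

0 ahead, 6 behind

Reachable from c32b: {c32b}.
Reachable from af0a: {4c17, 556d, 81d7, af0a, b59c, c303, c32b}.
Only in c32b's history (ahead): {} — 0.
Only in af0a's history (behind): {4c17, 556d, 81d7, af0a, b59c, c303} — 6.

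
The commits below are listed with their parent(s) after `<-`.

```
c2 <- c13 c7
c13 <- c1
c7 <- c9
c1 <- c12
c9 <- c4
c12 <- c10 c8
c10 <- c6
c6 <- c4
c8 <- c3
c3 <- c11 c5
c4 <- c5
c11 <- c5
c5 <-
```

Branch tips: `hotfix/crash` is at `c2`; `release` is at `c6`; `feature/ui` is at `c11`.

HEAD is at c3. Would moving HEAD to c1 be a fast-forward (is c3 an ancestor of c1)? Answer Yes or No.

Yes

A fast-forward from c3 to c1 is possible iff c3 is an ancestor of c1.
Ancestors of c1: {c1, c10, c11, c12, c3, c4, c5, c6, c8}.
c3 is among them, so fast-forward is possible.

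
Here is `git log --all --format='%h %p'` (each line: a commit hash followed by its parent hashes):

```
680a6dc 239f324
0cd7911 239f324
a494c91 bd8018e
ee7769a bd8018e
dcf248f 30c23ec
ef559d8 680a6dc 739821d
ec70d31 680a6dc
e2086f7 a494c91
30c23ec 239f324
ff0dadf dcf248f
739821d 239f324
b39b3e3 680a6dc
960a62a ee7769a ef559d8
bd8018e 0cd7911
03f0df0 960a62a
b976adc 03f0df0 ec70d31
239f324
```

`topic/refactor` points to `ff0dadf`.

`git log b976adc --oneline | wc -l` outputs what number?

11

Walking parent pointers from b976adc: reachable set = {03f0df0, 0cd7911, 239f324, 680a6dc, 739821d, 960a62a, b976adc, bd8018e, ec70d31, ee7769a, ef559d8}.
That is 11 commits.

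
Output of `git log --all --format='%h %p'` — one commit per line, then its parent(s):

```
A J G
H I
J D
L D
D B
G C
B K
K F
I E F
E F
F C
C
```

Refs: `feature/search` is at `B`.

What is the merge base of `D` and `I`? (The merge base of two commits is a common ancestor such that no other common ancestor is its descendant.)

F

Ancestors of D: {B, C, D, F, K}.
Ancestors of I: {C, E, F, I}.
Common ancestors: {C, F}.
Among these, F is not an ancestor of any other common ancestor — it is the merge base.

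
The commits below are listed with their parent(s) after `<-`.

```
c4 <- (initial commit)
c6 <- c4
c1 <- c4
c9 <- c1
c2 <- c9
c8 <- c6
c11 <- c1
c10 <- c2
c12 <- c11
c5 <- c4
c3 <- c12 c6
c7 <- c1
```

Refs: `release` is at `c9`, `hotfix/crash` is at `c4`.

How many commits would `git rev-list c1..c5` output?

Reachable from c5: {c4, c5}.
Reachable from c1: {c1, c4}.
In c5's history but not c1's: {c5} — 1 commit.

1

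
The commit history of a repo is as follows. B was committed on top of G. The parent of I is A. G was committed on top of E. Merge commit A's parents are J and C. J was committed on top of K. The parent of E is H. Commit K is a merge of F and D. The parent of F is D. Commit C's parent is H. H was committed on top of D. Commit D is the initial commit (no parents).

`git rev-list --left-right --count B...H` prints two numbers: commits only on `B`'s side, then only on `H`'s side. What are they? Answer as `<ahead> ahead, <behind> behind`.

Reachable from B: {B, D, E, G, H}.
Reachable from H: {D, H}.
Only in B's history (ahead): {B, E, G} — 3.
Only in H's history (behind): {} — 0.

3 ahead, 0 behind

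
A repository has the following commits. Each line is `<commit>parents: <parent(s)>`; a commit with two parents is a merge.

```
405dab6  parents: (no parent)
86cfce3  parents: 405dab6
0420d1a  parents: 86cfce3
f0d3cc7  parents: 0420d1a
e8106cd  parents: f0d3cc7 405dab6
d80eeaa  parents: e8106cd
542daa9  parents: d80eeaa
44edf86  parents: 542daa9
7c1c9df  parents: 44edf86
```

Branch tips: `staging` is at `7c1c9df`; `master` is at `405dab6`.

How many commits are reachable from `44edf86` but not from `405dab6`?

7

Reachable from 44edf86: {0420d1a, 405dab6, 44edf86, 542daa9, 86cfce3, d80eeaa, e8106cd, f0d3cc7}.
Reachable from 405dab6: {405dab6}.
In 44edf86's history but not 405dab6's: {0420d1a, 44edf86, 542daa9, 86cfce3, d80eeaa, e8106cd, f0d3cc7} — 7 commits.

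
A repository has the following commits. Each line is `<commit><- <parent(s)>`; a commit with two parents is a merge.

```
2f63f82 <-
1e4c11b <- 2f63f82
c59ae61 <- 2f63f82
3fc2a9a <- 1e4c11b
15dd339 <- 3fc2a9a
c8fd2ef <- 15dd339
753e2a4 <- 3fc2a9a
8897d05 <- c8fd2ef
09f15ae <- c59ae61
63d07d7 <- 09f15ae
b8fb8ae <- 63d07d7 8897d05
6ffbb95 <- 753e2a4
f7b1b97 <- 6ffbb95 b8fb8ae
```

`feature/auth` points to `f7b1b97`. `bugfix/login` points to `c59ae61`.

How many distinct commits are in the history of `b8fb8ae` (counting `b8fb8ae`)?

Walking parent pointers from b8fb8ae: reachable set = {09f15ae, 15dd339, 1e4c11b, 2f63f82, 3fc2a9a, 63d07d7, 8897d05, b8fb8ae, c59ae61, c8fd2ef}.
That is 10 commits.

10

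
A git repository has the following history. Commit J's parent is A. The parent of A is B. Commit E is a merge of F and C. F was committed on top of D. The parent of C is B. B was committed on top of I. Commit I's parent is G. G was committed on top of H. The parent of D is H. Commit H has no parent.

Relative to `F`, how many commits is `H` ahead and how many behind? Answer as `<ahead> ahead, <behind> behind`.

0 ahead, 2 behind

Reachable from H: {H}.
Reachable from F: {D, F, H}.
Only in H's history (ahead): {} — 0.
Only in F's history (behind): {D, F} — 2.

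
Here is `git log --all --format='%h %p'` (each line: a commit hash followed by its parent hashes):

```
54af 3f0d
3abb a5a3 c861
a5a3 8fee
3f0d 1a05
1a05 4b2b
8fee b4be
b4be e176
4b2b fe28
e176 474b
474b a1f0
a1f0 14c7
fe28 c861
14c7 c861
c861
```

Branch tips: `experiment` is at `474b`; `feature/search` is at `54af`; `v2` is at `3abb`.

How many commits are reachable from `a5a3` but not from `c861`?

7

Reachable from a5a3: {14c7, 474b, 8fee, a1f0, a5a3, b4be, c861, e176}.
Reachable from c861: {c861}.
In a5a3's history but not c861's: {14c7, 474b, 8fee, a1f0, a5a3, b4be, e176} — 7 commits.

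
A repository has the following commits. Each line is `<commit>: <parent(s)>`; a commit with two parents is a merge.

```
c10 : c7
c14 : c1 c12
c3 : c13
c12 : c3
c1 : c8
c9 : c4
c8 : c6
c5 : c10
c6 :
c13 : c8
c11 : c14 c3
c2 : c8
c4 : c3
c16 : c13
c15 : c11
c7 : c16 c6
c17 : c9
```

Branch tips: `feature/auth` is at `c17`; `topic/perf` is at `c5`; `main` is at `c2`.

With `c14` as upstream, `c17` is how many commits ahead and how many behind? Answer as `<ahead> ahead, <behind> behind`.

3 ahead, 3 behind

Reachable from c17: {c13, c17, c3, c4, c6, c8, c9}.
Reachable from c14: {c1, c12, c13, c14, c3, c6, c8}.
Only in c17's history (ahead): {c17, c4, c9} — 3.
Only in c14's history (behind): {c1, c12, c14} — 3.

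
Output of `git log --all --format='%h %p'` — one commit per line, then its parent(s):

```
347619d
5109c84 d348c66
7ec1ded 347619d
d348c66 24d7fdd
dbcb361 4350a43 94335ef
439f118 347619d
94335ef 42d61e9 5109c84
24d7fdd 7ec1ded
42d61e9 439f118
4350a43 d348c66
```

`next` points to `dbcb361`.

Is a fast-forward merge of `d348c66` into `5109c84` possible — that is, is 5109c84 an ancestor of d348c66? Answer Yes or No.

A fast-forward from 5109c84 to d348c66 is possible iff 5109c84 is an ancestor of d348c66.
Ancestors of d348c66: {24d7fdd, 347619d, 7ec1ded, d348c66}.
5109c84 is not among them, so fast-forward is not possible.

No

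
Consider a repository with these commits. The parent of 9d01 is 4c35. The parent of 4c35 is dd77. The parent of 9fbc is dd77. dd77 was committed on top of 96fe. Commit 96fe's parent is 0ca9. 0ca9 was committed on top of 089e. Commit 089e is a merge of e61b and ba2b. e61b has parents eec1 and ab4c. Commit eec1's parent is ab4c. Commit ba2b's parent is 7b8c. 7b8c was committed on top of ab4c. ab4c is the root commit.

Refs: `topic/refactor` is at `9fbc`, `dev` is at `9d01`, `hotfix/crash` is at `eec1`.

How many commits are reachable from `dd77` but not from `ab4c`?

8

Reachable from dd77: {089e, 0ca9, 7b8c, 96fe, ab4c, ba2b, dd77, e61b, eec1}.
Reachable from ab4c: {ab4c}.
In dd77's history but not ab4c's: {089e, 0ca9, 7b8c, 96fe, ba2b, dd77, e61b, eec1} — 8 commits.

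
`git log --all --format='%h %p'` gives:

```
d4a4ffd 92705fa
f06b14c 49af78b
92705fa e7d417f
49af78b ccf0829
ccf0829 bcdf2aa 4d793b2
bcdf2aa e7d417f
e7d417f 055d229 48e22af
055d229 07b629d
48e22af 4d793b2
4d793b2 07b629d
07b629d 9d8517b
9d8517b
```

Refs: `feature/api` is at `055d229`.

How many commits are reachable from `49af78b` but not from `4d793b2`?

6

Reachable from 49af78b: {055d229, 07b629d, 48e22af, 49af78b, 4d793b2, 9d8517b, bcdf2aa, ccf0829, e7d417f}.
Reachable from 4d793b2: {07b629d, 4d793b2, 9d8517b}.
In 49af78b's history but not 4d793b2's: {055d229, 48e22af, 49af78b, bcdf2aa, ccf0829, e7d417f} — 6 commits.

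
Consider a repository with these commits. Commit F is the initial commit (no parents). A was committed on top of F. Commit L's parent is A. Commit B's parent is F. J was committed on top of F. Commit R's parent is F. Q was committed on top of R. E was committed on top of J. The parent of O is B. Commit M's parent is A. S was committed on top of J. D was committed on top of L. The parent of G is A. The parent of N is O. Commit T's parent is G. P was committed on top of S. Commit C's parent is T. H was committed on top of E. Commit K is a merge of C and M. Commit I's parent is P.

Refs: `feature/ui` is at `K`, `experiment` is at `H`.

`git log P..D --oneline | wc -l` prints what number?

3

Reachable from D: {A, D, F, L}.
Reachable from P: {F, J, P, S}.
In D's history but not P's: {A, D, L} — 3 commits.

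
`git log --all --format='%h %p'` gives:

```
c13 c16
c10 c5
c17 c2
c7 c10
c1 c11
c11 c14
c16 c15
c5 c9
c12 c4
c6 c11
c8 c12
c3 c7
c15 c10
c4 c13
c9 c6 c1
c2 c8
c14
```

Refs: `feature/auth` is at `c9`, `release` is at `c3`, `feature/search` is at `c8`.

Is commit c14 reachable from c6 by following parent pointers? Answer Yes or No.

Yes

Ancestors of c6 (commits reachable by following parents): {c11, c14, c6}.
c14 is in that set, so it is an ancestor of c6.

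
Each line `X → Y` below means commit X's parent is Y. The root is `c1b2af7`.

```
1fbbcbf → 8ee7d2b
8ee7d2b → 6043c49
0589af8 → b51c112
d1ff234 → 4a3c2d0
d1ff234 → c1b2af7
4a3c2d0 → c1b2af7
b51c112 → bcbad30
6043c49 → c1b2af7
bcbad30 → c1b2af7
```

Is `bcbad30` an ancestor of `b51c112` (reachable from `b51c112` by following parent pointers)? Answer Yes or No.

Yes

Ancestors of b51c112 (commits reachable by following parents): {b51c112, bcbad30, c1b2af7}.
bcbad30 is in that set, so it is an ancestor of b51c112.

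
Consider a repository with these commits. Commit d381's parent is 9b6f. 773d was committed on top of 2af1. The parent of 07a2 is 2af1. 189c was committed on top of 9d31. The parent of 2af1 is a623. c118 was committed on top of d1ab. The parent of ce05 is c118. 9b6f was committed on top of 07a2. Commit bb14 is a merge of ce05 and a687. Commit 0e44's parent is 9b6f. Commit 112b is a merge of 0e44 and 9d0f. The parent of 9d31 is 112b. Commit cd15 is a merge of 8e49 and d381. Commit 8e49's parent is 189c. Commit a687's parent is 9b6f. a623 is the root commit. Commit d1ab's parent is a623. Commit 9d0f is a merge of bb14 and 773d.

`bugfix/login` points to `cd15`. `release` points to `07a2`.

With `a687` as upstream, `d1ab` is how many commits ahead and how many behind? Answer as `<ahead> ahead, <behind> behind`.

Reachable from d1ab: {a623, d1ab}.
Reachable from a687: {07a2, 2af1, 9b6f, a623, a687}.
Only in d1ab's history (ahead): {d1ab} — 1.
Only in a687's history (behind): {07a2, 2af1, 9b6f, a687} — 4.

1 ahead, 4 behind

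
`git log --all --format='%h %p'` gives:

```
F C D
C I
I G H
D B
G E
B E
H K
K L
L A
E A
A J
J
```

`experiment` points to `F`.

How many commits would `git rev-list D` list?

Walking parent pointers from D: reachable set = {A, B, D, E, J}.
That is 5 commits.

5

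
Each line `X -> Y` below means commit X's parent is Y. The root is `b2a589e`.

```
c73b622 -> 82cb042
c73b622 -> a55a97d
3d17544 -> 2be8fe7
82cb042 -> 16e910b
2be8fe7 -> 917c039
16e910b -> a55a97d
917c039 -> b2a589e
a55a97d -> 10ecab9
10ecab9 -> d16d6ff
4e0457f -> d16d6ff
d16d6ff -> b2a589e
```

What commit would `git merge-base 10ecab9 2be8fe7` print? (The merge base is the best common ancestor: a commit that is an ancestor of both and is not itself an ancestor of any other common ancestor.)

b2a589e

Ancestors of 10ecab9: {10ecab9, b2a589e, d16d6ff}.
Ancestors of 2be8fe7: {2be8fe7, 917c039, b2a589e}.
Common ancestors: {b2a589e}.
The only common ancestor is b2a589e, so it is the merge base.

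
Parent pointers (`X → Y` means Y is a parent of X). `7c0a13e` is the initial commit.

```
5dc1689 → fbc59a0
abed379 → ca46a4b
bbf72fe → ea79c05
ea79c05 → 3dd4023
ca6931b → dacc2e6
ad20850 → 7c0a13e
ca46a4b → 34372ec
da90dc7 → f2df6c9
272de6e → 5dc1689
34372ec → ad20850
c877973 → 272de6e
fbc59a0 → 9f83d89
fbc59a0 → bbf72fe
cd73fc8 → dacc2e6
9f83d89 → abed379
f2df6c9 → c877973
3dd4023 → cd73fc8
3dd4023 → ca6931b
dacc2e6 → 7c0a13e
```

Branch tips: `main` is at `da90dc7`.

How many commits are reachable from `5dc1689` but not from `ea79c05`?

Reachable from 5dc1689: {34372ec, 3dd4023, 5dc1689, 7c0a13e, 9f83d89, abed379, ad20850, bbf72fe, ca46a4b, ca6931b, cd73fc8, dacc2e6, ea79c05, fbc59a0}.
Reachable from ea79c05: {3dd4023, 7c0a13e, ca6931b, cd73fc8, dacc2e6, ea79c05}.
In 5dc1689's history but not ea79c05's: {34372ec, 5dc1689, 9f83d89, abed379, ad20850, bbf72fe, ca46a4b, fbc59a0} — 8 commits.

8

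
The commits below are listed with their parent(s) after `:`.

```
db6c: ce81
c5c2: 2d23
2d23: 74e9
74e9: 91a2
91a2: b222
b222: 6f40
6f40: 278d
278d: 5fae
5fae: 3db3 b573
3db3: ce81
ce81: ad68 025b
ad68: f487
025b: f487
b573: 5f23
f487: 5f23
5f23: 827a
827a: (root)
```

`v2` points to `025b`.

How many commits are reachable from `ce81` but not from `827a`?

Reachable from ce81: {025b, 5f23, 827a, ad68, ce81, f487}.
Reachable from 827a: {827a}.
In ce81's history but not 827a's: {025b, 5f23, ad68, ce81, f487} — 5 commits.

5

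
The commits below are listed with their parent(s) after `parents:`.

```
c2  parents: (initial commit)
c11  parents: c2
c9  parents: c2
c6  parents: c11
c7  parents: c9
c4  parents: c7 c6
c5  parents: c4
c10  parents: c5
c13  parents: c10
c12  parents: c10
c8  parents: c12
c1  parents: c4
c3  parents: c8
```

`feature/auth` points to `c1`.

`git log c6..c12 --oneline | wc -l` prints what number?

Reachable from c12: {c10, c11, c12, c2, c4, c5, c6, c7, c9}.
Reachable from c6: {c11, c2, c6}.
In c12's history but not c6's: {c10, c12, c4, c5, c7, c9} — 6 commits.

6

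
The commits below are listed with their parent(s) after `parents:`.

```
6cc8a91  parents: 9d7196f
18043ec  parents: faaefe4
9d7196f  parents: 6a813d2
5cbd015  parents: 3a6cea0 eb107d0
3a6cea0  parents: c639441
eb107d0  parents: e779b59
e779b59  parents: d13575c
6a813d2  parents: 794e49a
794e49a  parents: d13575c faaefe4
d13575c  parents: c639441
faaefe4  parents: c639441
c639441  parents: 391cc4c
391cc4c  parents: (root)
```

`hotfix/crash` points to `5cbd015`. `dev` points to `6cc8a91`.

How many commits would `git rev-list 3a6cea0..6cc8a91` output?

Reachable from 6cc8a91: {391cc4c, 6a813d2, 6cc8a91, 794e49a, 9d7196f, c639441, d13575c, faaefe4}.
Reachable from 3a6cea0: {391cc4c, 3a6cea0, c639441}.
In 6cc8a91's history but not 3a6cea0's: {6a813d2, 6cc8a91, 794e49a, 9d7196f, d13575c, faaefe4} — 6 commits.

6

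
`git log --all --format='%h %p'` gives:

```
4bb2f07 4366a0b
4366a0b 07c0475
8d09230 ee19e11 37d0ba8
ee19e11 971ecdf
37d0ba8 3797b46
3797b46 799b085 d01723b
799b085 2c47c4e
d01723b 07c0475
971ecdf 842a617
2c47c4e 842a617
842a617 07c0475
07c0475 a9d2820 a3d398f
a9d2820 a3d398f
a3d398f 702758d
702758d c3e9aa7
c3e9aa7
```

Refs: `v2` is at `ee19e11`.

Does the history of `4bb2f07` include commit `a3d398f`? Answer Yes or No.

Yes

Ancestors of 4bb2f07 (commits reachable by following parents): {07c0475, 4366a0b, 4bb2f07, 702758d, a3d398f, a9d2820, c3e9aa7}.
a3d398f is in that set, so it is an ancestor of 4bb2f07.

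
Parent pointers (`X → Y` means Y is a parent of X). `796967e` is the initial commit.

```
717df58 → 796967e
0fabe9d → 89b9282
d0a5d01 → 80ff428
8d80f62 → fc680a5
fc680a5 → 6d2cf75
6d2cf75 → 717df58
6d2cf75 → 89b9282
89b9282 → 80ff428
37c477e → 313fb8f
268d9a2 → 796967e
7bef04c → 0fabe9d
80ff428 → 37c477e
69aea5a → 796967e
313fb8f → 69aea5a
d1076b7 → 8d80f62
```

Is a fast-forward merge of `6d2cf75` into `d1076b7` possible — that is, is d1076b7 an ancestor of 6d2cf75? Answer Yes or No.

No

A fast-forward from d1076b7 to 6d2cf75 is possible iff d1076b7 is an ancestor of 6d2cf75.
Ancestors of 6d2cf75: {313fb8f, 37c477e, 69aea5a, 6d2cf75, 717df58, 796967e, 80ff428, 89b9282}.
d1076b7 is not among them, so fast-forward is not possible.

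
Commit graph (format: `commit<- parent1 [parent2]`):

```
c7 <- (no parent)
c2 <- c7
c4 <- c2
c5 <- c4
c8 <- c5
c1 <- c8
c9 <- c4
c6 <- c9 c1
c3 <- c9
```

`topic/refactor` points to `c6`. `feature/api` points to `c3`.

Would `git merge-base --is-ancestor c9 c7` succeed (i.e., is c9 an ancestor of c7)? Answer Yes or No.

Ancestors of c7: {c7}.
c9 is not in that set, so it is not an ancestor of c7.

No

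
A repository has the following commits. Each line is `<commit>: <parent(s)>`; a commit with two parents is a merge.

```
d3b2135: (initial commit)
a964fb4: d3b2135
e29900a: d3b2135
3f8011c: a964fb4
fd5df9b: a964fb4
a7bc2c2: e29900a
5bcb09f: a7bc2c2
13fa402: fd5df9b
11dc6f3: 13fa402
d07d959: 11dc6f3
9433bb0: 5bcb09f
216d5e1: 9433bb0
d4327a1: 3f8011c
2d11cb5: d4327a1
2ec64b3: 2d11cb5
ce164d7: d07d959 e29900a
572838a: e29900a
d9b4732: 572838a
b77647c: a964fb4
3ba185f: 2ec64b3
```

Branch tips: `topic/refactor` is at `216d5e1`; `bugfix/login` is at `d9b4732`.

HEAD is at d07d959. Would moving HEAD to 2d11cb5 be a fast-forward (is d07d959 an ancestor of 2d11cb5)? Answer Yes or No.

No

A fast-forward from d07d959 to 2d11cb5 is possible iff d07d959 is an ancestor of 2d11cb5.
Ancestors of 2d11cb5: {2d11cb5, 3f8011c, a964fb4, d3b2135, d4327a1}.
d07d959 is not among them, so fast-forward is not possible.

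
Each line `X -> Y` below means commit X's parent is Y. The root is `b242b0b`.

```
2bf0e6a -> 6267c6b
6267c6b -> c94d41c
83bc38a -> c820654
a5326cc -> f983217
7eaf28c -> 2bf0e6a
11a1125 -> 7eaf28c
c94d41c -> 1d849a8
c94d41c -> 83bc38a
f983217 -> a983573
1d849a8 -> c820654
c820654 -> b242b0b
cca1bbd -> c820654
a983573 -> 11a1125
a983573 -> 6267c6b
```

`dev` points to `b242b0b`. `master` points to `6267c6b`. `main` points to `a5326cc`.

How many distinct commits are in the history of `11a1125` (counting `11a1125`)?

Walking parent pointers from 11a1125: reachable set = {11a1125, 1d849a8, 2bf0e6a, 6267c6b, 7eaf28c, 83bc38a, b242b0b, c820654, c94d41c}.
That is 9 commits.

9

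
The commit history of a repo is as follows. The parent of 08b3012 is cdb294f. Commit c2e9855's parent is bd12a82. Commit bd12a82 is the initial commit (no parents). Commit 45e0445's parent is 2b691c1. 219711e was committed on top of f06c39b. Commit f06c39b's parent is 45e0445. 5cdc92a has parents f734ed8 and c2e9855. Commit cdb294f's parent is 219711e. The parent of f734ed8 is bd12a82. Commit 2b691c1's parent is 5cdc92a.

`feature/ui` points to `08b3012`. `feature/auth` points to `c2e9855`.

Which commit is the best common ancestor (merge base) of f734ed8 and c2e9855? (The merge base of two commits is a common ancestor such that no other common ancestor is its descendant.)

Ancestors of f734ed8: {bd12a82, f734ed8}.
Ancestors of c2e9855: {bd12a82, c2e9855}.
Common ancestors: {bd12a82}.
The only common ancestor is bd12a82, so it is the merge base.

bd12a82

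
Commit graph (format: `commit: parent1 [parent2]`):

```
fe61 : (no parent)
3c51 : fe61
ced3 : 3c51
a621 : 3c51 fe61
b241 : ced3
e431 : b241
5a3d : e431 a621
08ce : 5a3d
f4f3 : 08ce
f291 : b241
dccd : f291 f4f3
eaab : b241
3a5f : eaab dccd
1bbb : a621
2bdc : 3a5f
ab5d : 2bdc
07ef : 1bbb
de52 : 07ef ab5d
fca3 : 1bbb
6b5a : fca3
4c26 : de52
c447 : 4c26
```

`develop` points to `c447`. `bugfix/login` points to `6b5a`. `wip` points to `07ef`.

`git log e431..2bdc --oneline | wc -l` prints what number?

9

Reachable from 2bdc: {08ce, 2bdc, 3a5f, 3c51, 5a3d, a621, b241, ced3, dccd, e431, eaab, f291, f4f3, fe61}.
Reachable from e431: {3c51, b241, ced3, e431, fe61}.
In 2bdc's history but not e431's: {08ce, 2bdc, 3a5f, 5a3d, a621, dccd, eaab, f291, f4f3} — 9 commits.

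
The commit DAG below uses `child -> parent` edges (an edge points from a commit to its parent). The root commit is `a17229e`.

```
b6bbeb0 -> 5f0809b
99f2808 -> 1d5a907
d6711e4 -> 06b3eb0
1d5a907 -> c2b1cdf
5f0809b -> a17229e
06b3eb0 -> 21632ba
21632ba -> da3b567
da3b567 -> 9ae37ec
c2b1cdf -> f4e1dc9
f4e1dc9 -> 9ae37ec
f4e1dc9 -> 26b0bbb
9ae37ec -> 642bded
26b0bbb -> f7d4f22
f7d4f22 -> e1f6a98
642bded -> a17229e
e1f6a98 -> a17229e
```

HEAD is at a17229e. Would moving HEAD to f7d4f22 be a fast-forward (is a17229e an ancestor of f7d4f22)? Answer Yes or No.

Yes

A fast-forward from a17229e to f7d4f22 is possible iff a17229e is an ancestor of f7d4f22.
Ancestors of f7d4f22: {a17229e, e1f6a98, f7d4f22}.
a17229e is among them, so fast-forward is possible.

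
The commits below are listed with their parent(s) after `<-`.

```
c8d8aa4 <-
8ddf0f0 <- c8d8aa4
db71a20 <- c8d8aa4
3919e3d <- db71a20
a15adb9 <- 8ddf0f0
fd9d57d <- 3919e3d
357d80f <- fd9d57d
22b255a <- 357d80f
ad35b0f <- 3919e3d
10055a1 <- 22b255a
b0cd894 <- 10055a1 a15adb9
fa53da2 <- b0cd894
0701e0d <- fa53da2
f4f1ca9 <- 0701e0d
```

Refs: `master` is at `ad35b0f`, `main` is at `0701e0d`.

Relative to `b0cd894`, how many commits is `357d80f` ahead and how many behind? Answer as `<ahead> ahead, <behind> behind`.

Reachable from 357d80f: {357d80f, 3919e3d, c8d8aa4, db71a20, fd9d57d}.
Reachable from b0cd894: {10055a1, 22b255a, 357d80f, 3919e3d, 8ddf0f0, a15adb9, b0cd894, c8d8aa4, db71a20, fd9d57d}.
Only in 357d80f's history (ahead): {} — 0.
Only in b0cd894's history (behind): {10055a1, 22b255a, 8ddf0f0, a15adb9, b0cd894} — 5.

0 ahead, 5 behind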